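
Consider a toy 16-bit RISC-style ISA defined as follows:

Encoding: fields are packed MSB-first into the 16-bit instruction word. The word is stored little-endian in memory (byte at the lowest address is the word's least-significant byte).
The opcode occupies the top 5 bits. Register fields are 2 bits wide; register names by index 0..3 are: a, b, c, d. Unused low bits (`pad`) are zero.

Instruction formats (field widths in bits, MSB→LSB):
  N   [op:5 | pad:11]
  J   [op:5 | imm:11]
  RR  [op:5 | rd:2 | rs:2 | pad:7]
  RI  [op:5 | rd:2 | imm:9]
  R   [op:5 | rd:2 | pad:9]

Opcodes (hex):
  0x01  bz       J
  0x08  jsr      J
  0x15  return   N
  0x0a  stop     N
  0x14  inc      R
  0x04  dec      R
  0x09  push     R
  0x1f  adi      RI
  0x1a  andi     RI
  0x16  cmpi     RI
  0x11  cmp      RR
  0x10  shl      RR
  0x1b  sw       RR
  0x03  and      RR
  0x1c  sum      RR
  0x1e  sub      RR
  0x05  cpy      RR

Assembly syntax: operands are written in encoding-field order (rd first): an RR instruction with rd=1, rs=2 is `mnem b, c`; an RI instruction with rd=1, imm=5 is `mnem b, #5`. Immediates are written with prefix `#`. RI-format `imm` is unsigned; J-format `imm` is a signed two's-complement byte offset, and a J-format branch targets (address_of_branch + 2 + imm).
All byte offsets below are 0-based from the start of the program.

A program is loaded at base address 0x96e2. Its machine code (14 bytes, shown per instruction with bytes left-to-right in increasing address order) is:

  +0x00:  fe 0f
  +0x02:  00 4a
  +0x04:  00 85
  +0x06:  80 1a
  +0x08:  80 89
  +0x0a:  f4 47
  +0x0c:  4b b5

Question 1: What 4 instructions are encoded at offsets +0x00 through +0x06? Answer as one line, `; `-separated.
@+00  little-endian(fe 0f) = 0x0ffe
  top 5b → 0x1 → bz [J]
  imm: (w>>0)&0x7ff=0x7fe (s11→-2) → #-2
@+02  little-endian(00 4a) = 0x4a00
  top 5b → 0x9 → push [R]
  rd: (w>>9)&0x3=0x1 → b
@+04  little-endian(00 85) = 0x8500
  top 5b → 0x10 → shl [RR]
  rd: (w>>9)&0x3=0x2 → c
  rs: (w>>7)&0x3=0x2 → c
@+06  little-endian(80 1a) = 0x1a80
  top 5b → 0x3 → and [RR]
  rd: (w>>9)&0x3=0x1 → b
  rs: (w>>7)&0x3=0x1 → b

bz #-2; push b; shl c, c; and b, b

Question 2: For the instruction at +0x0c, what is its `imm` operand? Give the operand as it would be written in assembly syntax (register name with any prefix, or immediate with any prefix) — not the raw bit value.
[0c] 4b b5 → 0xb54b
  opcode bits[15:11]=0x16: cmpi/RI
  [10:9] rd=2 = c
  [8:0] imm=331 = #331

#331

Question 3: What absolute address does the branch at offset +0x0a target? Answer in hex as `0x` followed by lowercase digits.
0x96e2

off 0x0a: read f4 47 as little → 0x47f4
  opcode bits[15:11]=0x8: jsr/J
  imm: (w>>0)&0x7ff=0x7f4 (s11→-12) → #-12
  target = base 0x96e2 + off 0x0a + 2 + imm -12 = 0x96e2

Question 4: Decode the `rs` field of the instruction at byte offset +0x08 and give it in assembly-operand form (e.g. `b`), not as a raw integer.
d

[08] 80 89 → 0x8980
  opcode bits[15:11]=0x11: cmp/RR
  rd@[10:9]=0x0 ⇒ a
  rs@[8:7]=0x3 ⇒ d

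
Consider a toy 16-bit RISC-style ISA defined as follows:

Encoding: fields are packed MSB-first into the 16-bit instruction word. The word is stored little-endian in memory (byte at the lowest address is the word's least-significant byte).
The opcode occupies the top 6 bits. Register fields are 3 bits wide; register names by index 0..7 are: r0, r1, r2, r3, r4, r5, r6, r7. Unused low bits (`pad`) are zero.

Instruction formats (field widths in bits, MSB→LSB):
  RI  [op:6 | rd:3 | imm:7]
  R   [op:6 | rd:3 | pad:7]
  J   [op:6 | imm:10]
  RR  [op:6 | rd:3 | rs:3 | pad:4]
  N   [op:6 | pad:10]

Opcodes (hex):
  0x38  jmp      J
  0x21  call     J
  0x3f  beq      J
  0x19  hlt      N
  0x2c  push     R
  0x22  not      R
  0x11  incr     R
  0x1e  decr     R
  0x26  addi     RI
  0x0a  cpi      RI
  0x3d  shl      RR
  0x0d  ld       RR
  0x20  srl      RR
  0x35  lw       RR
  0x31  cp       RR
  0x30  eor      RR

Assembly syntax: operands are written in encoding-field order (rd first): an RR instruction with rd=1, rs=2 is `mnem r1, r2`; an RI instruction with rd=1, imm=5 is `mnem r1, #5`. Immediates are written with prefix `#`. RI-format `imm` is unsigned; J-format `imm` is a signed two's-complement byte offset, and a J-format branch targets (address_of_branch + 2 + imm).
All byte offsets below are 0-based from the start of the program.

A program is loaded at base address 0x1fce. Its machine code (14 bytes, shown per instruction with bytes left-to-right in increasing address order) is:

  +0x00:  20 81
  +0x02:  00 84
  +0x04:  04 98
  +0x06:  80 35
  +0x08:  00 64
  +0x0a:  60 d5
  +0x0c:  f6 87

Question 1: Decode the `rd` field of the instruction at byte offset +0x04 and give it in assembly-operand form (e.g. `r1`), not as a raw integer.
+0x04: 04 98 ⇒ word 0x9804 (little)
  opcode bits[15:10]=0x26: addi/RI
  rd: (w>>7)&0x7=0x0 → r0
  imm: (w>>0)&0x7f=0x4 → #4

r0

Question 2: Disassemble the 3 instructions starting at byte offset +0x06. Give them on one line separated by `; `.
ld r3, r0; hlt; lw r2, r6

[06] 80 35 → 0x3580
  op=0x3580>>10=0xd ⇒ ld (RR)
  [9:7] rd=3 = r3
  [6:4] rs=0 = r0
[08] 00 64 → 0x6400
  op=0x6400>>10=0x19 ⇒ hlt (N)
[0a] 60 d5 → 0xd560
  op=0xd560>>10=0x35 ⇒ lw (RR)
  [9:7] rd=2 = r2
  [6:4] rs=6 = r6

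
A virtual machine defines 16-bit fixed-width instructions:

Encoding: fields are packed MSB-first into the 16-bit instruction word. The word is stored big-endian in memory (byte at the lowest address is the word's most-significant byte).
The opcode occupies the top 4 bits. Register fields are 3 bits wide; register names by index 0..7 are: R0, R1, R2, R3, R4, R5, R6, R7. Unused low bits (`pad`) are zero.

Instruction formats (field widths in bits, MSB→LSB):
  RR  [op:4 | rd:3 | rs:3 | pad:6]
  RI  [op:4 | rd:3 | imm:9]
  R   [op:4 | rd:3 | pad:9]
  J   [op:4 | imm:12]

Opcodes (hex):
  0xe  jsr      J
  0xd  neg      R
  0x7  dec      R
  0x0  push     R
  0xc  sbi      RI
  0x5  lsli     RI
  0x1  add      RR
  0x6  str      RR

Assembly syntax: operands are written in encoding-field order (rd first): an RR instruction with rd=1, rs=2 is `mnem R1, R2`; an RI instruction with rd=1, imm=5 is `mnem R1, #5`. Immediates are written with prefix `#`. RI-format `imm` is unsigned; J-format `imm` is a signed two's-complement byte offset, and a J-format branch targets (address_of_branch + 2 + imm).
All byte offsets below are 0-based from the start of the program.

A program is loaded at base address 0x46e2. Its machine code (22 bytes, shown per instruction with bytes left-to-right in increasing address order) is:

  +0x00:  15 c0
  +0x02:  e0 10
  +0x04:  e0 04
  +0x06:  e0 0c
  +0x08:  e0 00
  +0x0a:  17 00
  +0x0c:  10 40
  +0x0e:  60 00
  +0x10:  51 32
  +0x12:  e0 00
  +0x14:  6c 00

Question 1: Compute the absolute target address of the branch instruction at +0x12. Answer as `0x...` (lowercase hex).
0x46f6

@+12  big-endian(e0 00) = 0xe000
  top 4b → 0xe → jsr [J]
  imm: (w>>0)&0xfff=0x0 → #0
  target = base 0x46e2 + off 0x12 + 2 + imm 0 = 0x46f6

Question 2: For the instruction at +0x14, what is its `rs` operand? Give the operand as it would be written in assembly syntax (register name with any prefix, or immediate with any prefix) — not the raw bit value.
[14] 6c 00 → 0x6c00
  opcode bits[15:12]=0x6: str/RR
  rd@[11:9]=0x6 ⇒ R6
  rs@[8:6]=0x0 ⇒ R0

R0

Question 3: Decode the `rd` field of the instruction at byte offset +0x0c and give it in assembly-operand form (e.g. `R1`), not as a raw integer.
R0

@+0c  big-endian(10 40) = 0x1040
  opcode bits[15:12]=0x1: add/RR
  [11:9] rd=0 = R0
  [8:6] rs=1 = R1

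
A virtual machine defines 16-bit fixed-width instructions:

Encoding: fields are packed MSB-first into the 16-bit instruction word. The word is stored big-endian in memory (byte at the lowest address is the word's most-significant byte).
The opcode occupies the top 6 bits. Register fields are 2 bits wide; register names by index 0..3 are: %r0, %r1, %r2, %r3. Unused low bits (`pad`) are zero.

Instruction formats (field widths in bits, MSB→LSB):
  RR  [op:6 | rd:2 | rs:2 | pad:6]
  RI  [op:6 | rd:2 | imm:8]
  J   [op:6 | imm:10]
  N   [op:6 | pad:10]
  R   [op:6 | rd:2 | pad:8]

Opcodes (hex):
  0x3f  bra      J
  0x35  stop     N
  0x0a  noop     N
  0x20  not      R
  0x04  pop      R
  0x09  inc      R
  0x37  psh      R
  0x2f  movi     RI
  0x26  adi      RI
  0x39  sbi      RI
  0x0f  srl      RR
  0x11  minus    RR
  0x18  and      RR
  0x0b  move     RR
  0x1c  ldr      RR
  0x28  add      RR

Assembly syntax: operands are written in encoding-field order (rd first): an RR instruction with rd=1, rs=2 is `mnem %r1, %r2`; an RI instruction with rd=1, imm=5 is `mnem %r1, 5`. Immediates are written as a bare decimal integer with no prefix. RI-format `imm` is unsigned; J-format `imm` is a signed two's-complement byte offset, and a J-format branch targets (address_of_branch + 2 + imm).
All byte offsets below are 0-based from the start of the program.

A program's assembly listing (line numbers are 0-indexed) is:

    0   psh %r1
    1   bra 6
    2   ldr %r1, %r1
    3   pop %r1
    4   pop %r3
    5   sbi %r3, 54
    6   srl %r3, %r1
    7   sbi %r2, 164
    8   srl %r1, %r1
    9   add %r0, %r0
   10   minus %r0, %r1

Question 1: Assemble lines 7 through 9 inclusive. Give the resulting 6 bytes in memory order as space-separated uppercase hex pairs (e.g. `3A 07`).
E6 A4 3D 40 A0 00

7. sbi fields op=0x39:6|rd=2:2|imm=164:8 → word e6a4h → e6 a4
8. srl fields op=0xf:6|rd=1:2|rs=1:2|pad=0:6 → word 3d40h → 3d 40
9. add fields op=0x28:6|rd=0:2|rs=0:2|pad=0:6 → word a000h → a0 00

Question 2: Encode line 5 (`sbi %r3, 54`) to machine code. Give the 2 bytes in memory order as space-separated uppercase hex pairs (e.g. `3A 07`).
L5: sbi op=0x39:6|rd=3:2|imm=54:8 ⇒ 0xe736 ⇒ big e7 36

E7 36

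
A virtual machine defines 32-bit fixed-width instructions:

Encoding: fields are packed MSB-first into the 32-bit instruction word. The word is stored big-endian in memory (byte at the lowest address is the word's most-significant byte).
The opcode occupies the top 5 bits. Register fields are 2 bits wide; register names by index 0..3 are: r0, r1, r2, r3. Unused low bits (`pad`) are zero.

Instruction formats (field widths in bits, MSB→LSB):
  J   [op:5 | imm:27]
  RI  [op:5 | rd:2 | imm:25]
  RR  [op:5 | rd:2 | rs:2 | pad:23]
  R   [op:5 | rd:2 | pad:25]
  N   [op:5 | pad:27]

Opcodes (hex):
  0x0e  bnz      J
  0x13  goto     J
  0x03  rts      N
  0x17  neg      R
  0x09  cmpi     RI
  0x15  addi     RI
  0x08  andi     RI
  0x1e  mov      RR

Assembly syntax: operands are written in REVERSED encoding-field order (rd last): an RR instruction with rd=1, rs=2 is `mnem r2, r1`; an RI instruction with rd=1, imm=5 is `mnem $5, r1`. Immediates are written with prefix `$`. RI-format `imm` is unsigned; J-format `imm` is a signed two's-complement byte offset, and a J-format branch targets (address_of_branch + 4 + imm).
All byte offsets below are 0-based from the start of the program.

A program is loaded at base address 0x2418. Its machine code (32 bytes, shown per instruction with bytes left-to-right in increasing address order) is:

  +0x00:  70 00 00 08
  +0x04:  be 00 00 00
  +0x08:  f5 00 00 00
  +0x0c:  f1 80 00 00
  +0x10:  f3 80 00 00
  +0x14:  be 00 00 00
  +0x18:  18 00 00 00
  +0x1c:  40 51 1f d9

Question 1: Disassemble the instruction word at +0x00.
bnz $8

+0x00: 70 00 00 08 ⇒ word 0x70000008 (big)
  op=0x70000008>>27=0xe ⇒ bnz (J)
  [26:0] imm=8 = $8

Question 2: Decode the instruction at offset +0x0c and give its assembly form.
off 0x0c: read f1 80 00 00 as big → 0xf1800000
  opcode bits[31:27]=0x1e: mov/RR
  [26:25] rd=0 = r0
  [24:23] rs=3 = r3

mov r3, r0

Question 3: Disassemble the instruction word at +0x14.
neg r3

[14] be 00 00 00 → 0xbe000000
  top 5b → 0x17 → neg [R]
  [26:25] rd=3 = r3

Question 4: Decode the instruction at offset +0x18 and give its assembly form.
rts

off 0x18: read 18 00 00 00 as big → 0x18000000
  opcode bits[31:27]=0x3: rts/N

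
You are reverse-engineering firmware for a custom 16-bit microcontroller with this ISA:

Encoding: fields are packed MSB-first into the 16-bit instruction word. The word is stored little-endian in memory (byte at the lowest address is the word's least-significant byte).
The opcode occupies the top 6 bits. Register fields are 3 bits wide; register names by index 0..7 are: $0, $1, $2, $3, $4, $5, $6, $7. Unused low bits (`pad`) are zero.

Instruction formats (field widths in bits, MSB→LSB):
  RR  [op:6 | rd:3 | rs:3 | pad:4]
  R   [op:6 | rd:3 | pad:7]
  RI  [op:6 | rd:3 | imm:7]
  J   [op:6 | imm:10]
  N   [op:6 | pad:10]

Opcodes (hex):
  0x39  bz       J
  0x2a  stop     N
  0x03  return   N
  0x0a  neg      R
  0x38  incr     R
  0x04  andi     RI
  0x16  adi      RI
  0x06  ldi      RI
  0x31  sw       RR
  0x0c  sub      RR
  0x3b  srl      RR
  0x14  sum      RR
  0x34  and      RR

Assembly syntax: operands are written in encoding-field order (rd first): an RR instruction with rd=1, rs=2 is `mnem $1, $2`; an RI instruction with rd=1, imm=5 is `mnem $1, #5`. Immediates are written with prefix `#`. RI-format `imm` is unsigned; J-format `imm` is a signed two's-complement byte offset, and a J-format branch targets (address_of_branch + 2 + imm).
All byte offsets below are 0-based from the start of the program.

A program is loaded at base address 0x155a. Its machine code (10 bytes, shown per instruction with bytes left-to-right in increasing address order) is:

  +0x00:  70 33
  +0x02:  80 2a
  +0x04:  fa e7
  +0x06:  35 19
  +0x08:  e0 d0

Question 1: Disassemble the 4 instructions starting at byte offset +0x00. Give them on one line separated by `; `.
+0x00: 70 33 ⇒ word 0x3370 (little)
  op=0x3370>>10=0xc ⇒ sub (RR)
  [9:7] rd=6 = $6
  [6:4] rs=7 = $7
+0x02: 80 2a ⇒ word 0x2a80 (little)
  op=0x2a80>>10=0xa ⇒ neg (R)
  [9:7] rd=5 = $5
+0x04: fa e7 ⇒ word 0xe7fa (little)
  op=0xe7fa>>10=0x39 ⇒ bz (J)
  [9:0] imm=1018 (s10→-6) = #-6
+0x06: 35 19 ⇒ word 0x1935 (little)
  op=0x1935>>10=0x6 ⇒ ldi (RI)
  [9:7] rd=2 = $2
  [6:0] imm=53 = #53

sub $6, $7; neg $5; bz #-6; ldi $2, #53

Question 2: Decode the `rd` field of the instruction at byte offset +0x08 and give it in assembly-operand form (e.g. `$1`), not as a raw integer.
+0x08: e0 d0 ⇒ word 0xd0e0 (little)
  op=0xd0e0>>10=0x34 ⇒ and (RR)
  rd: (w>>7)&0x7=0x1 → $1
  rs: (w>>4)&0x7=0x6 → $6

$1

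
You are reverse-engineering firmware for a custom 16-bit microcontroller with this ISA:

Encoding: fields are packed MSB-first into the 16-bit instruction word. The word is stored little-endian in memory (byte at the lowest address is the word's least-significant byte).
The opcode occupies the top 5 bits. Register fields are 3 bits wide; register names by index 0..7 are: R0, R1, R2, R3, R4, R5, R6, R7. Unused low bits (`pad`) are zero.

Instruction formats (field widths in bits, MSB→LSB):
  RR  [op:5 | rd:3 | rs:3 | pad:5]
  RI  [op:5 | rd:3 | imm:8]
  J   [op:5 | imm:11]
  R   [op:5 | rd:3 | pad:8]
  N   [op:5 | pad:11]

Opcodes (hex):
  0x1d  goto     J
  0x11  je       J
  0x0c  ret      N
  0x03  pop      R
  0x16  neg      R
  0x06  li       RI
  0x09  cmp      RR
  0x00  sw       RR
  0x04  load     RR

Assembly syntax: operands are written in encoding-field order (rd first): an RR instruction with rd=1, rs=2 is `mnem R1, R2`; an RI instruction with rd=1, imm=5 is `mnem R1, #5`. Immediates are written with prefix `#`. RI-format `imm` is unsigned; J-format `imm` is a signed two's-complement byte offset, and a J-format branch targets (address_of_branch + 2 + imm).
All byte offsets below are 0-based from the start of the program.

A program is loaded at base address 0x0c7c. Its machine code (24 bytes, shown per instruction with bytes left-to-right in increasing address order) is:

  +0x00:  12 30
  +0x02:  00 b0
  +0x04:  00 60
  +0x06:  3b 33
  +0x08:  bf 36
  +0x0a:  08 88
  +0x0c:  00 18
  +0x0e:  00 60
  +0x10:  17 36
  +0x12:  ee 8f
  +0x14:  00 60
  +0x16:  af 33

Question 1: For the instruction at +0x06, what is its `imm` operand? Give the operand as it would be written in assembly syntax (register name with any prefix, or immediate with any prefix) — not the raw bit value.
[06] 3b 33 → 0x333b
  top 5b → 0x6 → li [RI]
  [10:8] rd=3 = R3
  [7:0] imm=59 = #59

#59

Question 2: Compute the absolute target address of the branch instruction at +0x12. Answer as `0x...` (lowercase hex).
+0x12: ee 8f ⇒ word 0x8fee (little)
  op=0x8fee>>11=0x11 ⇒ je (J)
  imm: (w>>0)&0x7ff=0x7ee (s11→-18) → #-18
  target = base 0x0c7c + off 0x12 + 2 + imm -18 = 0x0c7e

0x0c7e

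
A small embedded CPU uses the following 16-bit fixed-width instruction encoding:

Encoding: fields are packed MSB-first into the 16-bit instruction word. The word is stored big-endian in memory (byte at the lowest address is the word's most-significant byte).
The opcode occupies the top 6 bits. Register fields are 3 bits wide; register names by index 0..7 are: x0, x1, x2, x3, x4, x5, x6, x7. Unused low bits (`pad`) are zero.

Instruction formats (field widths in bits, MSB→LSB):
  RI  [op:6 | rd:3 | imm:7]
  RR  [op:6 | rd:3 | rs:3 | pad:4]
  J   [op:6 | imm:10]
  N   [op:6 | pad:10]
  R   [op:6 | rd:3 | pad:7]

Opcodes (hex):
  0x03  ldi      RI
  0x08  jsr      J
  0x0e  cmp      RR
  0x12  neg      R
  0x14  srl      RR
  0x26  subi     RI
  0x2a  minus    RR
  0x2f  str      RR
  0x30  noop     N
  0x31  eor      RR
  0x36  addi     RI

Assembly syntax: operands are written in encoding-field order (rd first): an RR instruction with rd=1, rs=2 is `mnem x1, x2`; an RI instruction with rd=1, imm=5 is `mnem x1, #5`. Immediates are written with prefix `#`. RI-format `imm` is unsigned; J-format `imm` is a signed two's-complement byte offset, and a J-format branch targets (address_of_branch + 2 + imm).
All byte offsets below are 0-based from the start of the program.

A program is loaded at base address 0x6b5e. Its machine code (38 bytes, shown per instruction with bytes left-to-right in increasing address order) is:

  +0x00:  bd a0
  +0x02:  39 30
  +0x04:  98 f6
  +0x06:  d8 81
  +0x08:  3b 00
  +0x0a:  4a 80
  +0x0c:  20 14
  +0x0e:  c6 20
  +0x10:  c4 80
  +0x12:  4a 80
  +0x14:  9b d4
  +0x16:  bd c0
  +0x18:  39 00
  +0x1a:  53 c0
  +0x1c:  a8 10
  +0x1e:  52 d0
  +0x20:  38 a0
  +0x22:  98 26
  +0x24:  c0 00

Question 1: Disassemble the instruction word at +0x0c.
jsr #20

@+0c  big-endian(20 14) = 0x2014
  opcode bits[15:10]=0x8: jsr/J
  imm: (w>>0)&0x3ff=0x14 → #20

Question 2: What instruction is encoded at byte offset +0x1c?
[1c] a8 10 → 0xa810
  top 6b → 0x2a → minus [RR]
  rd@[9:7]=0x0 ⇒ x0
  rs@[6:4]=0x1 ⇒ x1

minus x0, x1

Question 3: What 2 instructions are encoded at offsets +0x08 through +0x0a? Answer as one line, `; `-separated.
off 0x08: read 3b 00 as big → 0x3b00
  op=0x3b00>>10=0xe ⇒ cmp (RR)
  rd: (w>>7)&0x7=0x6 → x6
  rs: (w>>4)&0x7=0x0 → x0
off 0x0a: read 4a 80 as big → 0x4a80
  op=0x4a80>>10=0x12 ⇒ neg (R)
  rd: (w>>7)&0x7=0x5 → x5

cmp x6, x0; neg x5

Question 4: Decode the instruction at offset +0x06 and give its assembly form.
off 0x06: read d8 81 as big → 0xd881
  opcode bits[15:10]=0x36: addi/RI
  rd: (w>>7)&0x7=0x1 → x1
  imm: (w>>0)&0x7f=0x1 → #1

addi x1, #1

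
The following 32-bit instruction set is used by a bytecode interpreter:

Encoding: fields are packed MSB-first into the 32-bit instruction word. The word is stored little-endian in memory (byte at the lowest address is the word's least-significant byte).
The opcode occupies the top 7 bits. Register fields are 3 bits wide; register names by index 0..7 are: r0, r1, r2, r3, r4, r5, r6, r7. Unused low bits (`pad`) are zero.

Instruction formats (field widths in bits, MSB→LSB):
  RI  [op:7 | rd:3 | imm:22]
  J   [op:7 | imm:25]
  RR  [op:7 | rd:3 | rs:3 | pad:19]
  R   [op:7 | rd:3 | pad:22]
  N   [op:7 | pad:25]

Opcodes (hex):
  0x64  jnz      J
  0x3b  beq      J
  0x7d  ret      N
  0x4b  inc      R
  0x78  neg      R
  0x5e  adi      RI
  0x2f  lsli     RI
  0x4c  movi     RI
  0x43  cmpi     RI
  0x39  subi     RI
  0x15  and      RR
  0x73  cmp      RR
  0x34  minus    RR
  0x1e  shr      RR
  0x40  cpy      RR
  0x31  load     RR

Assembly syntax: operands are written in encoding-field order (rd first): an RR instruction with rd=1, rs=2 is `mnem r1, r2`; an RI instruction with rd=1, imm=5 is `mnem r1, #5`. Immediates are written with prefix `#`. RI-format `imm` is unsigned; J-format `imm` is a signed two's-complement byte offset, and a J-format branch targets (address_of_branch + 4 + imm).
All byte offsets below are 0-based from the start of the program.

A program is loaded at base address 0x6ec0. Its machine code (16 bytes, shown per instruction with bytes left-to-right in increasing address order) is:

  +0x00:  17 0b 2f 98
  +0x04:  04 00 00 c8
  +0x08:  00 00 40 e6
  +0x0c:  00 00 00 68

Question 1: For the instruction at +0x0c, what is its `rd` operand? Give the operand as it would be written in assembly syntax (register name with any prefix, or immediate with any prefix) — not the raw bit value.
+0x0c: 00 00 00 68 ⇒ word 0x68000000 (little)
  opcode bits[31:25]=0x34: minus/RR
  rd@[24:22]=0x0 ⇒ r0
  rs@[21:19]=0x0 ⇒ r0

r0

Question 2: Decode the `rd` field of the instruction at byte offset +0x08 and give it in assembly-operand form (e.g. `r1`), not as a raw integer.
+0x08: 00 00 40 e6 ⇒ word 0xe6400000 (little)
  opcode bits[31:25]=0x73: cmp/RR
  rd@[24:22]=0x1 ⇒ r1
  rs@[21:19]=0x0 ⇒ r0

r1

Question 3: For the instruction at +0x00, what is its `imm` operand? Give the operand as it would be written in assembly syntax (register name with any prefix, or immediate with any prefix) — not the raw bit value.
#3083031

@+00  little-endian(17 0b 2f 98) = 0x982f0b17
  op=0x982f0b17>>25=0x4c ⇒ movi (RI)
  [24:22] rd=0 = r0
  [21:0] imm=3083031 = #3083031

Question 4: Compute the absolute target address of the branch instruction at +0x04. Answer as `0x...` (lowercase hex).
0x6ecc

[04] 04 00 00 c8 → 0xc8000004
  op=0xc8000004>>25=0x64 ⇒ jnz (J)
  [24:0] imm=4 = #4
  target = base 0x6ec0 + off 0x04 + 4 + imm 4 = 0x6ecc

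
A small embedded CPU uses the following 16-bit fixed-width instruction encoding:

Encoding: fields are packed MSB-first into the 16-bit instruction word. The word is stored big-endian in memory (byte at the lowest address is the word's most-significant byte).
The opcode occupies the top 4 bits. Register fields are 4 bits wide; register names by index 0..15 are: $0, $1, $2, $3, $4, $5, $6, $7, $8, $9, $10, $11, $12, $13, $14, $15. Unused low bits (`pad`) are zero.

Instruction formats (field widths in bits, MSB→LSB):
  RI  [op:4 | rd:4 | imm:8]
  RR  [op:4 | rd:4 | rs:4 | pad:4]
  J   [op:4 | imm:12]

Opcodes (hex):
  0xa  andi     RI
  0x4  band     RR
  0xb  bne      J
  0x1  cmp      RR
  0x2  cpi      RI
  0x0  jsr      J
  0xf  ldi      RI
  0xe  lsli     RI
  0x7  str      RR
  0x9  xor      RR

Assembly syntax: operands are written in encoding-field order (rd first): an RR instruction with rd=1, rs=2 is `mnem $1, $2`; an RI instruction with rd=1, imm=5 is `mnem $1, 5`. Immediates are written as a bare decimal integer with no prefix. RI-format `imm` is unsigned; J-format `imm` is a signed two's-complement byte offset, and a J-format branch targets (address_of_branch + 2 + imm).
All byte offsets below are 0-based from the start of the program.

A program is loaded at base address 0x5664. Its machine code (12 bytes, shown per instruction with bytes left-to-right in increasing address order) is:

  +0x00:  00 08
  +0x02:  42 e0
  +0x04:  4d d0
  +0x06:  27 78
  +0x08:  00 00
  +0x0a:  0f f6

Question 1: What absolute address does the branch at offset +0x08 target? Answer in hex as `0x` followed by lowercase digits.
[08] 00 00 → 0x0000
  op=0x0000>>12=0x0 ⇒ jsr (J)
  [11:0] imm=0 = 0
  target = base 0x5664 + off 0x08 + 2 + imm 0 = 0x566e

0x566e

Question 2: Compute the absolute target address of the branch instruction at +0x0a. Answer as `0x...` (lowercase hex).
0x5666

@+0a  big-endian(0f f6) = 0x0ff6
  opcode bits[15:12]=0x0: jsr/J
  imm@[11:0]=0xff6 (s12→-10) ⇒ -10
  target = base 0x5664 + off 0x0a + 2 + imm -10 = 0x5666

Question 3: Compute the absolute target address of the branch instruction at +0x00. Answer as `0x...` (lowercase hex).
off 0x00: read 00 08 as big → 0x0008
  top 4b → 0x0 → jsr [J]
  [11:0] imm=8 = 8
  target = base 0x5664 + off 0x00 + 2 + imm 8 = 0x566e

0x566e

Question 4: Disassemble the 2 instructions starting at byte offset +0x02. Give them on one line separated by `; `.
band $2, $14; band $13, $13

[02] 42 e0 → 0x42e0
  op=0x42e0>>12=0x4 ⇒ band (RR)
  [11:8] rd=2 = $2
  [7:4] rs=14 = $14
[04] 4d d0 → 0x4dd0
  op=0x4dd0>>12=0x4 ⇒ band (RR)
  [11:8] rd=13 = $13
  [7:4] rs=13 = $13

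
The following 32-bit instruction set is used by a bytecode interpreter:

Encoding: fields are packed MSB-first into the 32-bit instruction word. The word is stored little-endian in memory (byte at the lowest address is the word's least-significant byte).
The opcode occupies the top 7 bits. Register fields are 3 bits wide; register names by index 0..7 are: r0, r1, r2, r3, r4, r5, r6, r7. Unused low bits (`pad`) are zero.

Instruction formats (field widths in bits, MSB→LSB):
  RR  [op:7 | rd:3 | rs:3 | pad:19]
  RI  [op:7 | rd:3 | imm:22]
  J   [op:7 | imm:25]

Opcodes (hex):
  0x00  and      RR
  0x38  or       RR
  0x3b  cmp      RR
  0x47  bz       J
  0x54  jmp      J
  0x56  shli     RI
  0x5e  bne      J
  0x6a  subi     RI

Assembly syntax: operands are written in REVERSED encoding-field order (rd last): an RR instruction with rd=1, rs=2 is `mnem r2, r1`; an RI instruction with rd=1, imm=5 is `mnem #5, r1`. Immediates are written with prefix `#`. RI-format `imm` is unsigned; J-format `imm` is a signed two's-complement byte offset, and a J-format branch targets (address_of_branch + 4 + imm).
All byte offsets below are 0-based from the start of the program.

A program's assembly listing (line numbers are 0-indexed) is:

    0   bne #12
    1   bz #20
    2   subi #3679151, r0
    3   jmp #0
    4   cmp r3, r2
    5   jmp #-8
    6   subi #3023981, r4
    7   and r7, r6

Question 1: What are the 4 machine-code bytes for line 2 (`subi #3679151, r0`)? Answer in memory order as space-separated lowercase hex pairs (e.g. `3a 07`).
2. subi fields op=0x6a:7|rd=0:3|imm=3679151:22 → word d43823afh → af 23 38 d4

af 23 38 d4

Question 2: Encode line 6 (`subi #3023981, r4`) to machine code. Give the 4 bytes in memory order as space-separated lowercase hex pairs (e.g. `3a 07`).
line 6 (subi): pack op=0x6a:7|rd=4:3|imm=3023981:22 = 0xd52e246d; little→ 6d 24 2e d5

6d 24 2e d5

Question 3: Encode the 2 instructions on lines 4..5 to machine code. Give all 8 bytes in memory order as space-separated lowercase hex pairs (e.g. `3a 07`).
00 00 98 76 f8 ff ff a9

L4: cmp op=0x3b:7|rd=2:3|rs=3:3|pad=0:19 ⇒ 0x76980000 ⇒ little 00 00 98 76
L5: jmp op=0x54:7|imm=-8:25 ⇒ 0xa9fffff8 ⇒ little f8 ff ff a9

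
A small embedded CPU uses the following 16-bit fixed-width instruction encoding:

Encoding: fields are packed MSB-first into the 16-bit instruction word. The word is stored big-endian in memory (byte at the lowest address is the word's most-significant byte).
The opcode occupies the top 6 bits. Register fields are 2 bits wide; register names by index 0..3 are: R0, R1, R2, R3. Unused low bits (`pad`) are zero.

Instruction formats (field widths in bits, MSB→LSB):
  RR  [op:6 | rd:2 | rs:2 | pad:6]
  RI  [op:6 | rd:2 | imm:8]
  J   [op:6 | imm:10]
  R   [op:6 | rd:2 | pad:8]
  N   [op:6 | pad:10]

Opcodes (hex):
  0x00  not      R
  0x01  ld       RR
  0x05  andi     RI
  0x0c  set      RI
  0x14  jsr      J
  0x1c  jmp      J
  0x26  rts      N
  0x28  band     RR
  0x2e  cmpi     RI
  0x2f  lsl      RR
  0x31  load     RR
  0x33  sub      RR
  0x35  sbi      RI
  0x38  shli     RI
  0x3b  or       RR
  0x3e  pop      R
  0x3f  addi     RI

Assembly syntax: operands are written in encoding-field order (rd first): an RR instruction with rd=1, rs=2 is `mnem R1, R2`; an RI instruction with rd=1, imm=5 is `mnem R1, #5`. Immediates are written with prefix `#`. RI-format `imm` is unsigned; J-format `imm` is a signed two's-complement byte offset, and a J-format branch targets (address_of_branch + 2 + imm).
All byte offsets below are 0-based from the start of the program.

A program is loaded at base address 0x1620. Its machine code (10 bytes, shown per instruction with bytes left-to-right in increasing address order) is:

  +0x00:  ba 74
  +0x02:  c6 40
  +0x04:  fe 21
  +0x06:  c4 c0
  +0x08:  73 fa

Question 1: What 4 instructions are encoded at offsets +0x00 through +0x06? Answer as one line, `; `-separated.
cmpi R2, #116; load R2, R1; addi R2, #33; load R0, R3

@+00  big-endian(ba 74) = 0xba74
  top 6b → 0x2e → cmpi [RI]
  rd: (w>>8)&0x3=0x2 → R2
  imm: (w>>0)&0xff=0x74 → #116
@+02  big-endian(c6 40) = 0xc640
  top 6b → 0x31 → load [RR]
  rd: (w>>8)&0x3=0x2 → R2
  rs: (w>>6)&0x3=0x1 → R1
@+04  big-endian(fe 21) = 0xfe21
  top 6b → 0x3f → addi [RI]
  rd: (w>>8)&0x3=0x2 → R2
  imm: (w>>0)&0xff=0x21 → #33
@+06  big-endian(c4 c0) = 0xc4c0
  top 6b → 0x31 → load [RR]
  rd: (w>>8)&0x3=0x0 → R0
  rs: (w>>6)&0x3=0x3 → R3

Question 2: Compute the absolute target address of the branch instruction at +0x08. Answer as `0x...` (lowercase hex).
[08] 73 fa → 0x73fa
  top 6b → 0x1c → jmp [J]
  imm: (w>>0)&0x3ff=0x3fa (s10→-6) → #-6
  target = base 0x1620 + off 0x08 + 2 + imm -6 = 0x1624

0x1624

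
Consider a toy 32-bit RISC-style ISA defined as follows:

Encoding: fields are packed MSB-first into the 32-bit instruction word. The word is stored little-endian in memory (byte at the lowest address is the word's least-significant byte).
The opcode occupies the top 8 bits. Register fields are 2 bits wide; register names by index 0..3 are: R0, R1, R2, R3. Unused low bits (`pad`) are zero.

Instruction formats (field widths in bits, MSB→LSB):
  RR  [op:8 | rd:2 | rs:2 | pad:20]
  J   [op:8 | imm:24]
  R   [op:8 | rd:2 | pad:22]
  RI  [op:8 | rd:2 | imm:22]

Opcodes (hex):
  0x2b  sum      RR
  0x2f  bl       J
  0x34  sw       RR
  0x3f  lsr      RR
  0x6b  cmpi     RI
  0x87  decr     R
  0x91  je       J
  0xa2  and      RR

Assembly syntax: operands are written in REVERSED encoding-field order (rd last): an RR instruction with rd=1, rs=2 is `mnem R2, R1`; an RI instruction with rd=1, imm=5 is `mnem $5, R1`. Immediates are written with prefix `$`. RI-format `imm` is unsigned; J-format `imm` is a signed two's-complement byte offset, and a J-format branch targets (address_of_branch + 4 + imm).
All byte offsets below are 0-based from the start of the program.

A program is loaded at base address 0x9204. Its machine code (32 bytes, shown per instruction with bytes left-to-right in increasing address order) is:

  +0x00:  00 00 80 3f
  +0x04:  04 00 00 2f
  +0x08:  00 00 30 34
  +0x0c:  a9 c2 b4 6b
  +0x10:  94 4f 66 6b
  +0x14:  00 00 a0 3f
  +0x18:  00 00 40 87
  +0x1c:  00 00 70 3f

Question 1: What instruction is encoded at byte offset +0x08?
@+08  little-endian(00 00 30 34) = 0x34300000
  op=0x34300000>>24=0x34 ⇒ sw (RR)
  rd@[23:22]=0x0 ⇒ R0
  rs@[21:20]=0x3 ⇒ R3

sw R3, R0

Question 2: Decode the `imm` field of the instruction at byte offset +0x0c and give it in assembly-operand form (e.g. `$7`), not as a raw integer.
$3457705

@+0c  little-endian(a9 c2 b4 6b) = 0x6bb4c2a9
  opcode bits[31:24]=0x6b: cmpi/RI
  [23:22] rd=2 = R2
  [21:0] imm=3457705 = $3457705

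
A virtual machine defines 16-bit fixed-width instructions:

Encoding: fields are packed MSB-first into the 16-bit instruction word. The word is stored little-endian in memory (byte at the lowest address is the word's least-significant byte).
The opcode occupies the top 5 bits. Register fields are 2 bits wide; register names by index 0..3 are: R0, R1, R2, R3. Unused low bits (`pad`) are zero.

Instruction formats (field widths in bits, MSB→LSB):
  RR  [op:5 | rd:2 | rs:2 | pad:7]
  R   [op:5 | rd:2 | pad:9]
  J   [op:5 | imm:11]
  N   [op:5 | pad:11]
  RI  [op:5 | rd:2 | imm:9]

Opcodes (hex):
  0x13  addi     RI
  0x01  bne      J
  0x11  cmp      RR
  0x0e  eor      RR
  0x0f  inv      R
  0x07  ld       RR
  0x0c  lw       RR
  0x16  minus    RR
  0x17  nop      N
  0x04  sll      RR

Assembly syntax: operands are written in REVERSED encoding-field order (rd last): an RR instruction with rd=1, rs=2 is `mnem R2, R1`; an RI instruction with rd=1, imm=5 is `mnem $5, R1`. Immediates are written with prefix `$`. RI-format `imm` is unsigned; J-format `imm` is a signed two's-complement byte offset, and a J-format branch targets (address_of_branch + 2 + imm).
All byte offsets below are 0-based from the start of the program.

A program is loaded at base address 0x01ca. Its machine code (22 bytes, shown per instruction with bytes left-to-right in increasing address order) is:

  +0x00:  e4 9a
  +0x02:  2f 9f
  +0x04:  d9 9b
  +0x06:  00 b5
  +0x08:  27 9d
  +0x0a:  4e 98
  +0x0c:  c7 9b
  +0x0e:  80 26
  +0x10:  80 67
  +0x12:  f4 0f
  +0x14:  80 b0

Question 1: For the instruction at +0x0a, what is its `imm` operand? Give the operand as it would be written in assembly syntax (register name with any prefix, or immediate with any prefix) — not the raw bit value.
[0a] 4e 98 → 0x984e
  opcode bits[15:11]=0x13: addi/RI
  rd: (w>>9)&0x3=0x0 → R0
  imm: (w>>0)&0x1ff=0x4e → $78

$78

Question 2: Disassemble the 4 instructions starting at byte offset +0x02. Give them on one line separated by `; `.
@+02  little-endian(2f 9f) = 0x9f2f
  top 5b → 0x13 → addi [RI]
  rd@[10:9]=0x3 ⇒ R3
  imm@[8:0]=0x12f ⇒ $303
@+04  little-endian(d9 9b) = 0x9bd9
  top 5b → 0x13 → addi [RI]
  rd@[10:9]=0x1 ⇒ R1
  imm@[8:0]=0x1d9 ⇒ $473
@+06  little-endian(00 b5) = 0xb500
  top 5b → 0x16 → minus [RR]
  rd@[10:9]=0x2 ⇒ R2
  rs@[8:7]=0x2 ⇒ R2
@+08  little-endian(27 9d) = 0x9d27
  top 5b → 0x13 → addi [RI]
  rd@[10:9]=0x2 ⇒ R2
  imm@[8:0]=0x127 ⇒ $295

addi $303, R3; addi $473, R1; minus R2, R2; addi $295, R2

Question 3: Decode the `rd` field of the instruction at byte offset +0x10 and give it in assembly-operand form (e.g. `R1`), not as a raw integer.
R3

@+10  little-endian(80 67) = 0x6780
  opcode bits[15:11]=0xc: lw/RR
  rd: (w>>9)&0x3=0x3 → R3
  rs: (w>>7)&0x3=0x3 → R3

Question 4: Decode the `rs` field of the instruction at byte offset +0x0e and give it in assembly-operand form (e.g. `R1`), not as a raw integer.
[0e] 80 26 → 0x2680
  opcode bits[15:11]=0x4: sll/RR
  rd@[10:9]=0x3 ⇒ R3
  rs@[8:7]=0x1 ⇒ R1

R1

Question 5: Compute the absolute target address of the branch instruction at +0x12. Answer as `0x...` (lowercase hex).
+0x12: f4 0f ⇒ word 0x0ff4 (little)
  top 5b → 0x1 → bne [J]
  imm@[10:0]=0x7f4 (s11→-12) ⇒ $-12
  target = base 0x01ca + off 0x12 + 2 + imm -12 = 0x01d2

0x01d2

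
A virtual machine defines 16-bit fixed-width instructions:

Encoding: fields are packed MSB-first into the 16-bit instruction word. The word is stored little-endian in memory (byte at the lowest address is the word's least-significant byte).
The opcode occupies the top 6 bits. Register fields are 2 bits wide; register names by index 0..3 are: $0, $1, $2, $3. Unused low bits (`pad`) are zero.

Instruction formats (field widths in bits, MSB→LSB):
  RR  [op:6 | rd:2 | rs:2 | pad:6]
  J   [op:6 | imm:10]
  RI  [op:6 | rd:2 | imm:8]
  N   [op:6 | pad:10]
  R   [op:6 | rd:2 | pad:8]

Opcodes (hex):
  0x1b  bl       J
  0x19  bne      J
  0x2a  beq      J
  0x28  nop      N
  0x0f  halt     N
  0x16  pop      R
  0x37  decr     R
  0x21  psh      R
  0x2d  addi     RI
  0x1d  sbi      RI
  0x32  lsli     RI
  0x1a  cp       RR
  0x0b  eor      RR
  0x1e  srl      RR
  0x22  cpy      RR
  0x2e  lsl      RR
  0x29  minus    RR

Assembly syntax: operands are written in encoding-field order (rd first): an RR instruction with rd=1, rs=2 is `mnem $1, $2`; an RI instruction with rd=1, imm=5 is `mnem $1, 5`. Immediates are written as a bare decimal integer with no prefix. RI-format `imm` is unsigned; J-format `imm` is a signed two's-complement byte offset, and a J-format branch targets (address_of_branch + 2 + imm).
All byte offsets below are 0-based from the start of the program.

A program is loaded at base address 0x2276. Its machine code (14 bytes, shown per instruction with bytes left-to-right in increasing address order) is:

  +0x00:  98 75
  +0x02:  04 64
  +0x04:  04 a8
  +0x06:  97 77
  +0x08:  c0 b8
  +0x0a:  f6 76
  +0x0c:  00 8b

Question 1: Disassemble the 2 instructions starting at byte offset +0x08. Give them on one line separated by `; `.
@+08  little-endian(c0 b8) = 0xb8c0
  op=0xb8c0>>10=0x2e ⇒ lsl (RR)
  rd: (w>>8)&0x3=0x0 → $0
  rs: (w>>6)&0x3=0x3 → $3
@+0a  little-endian(f6 76) = 0x76f6
  op=0x76f6>>10=0x1d ⇒ sbi (RI)
  rd: (w>>8)&0x3=0x2 → $2
  imm: (w>>0)&0xff=0xf6 → 246

lsl $0, $3; sbi $2, 246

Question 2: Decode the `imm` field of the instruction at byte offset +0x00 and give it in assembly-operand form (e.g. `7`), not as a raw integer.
152

off 0x00: read 98 75 as little → 0x7598
  opcode bits[15:10]=0x1d: sbi/RI
  rd@[9:8]=0x1 ⇒ $1
  imm@[7:0]=0x98 ⇒ 152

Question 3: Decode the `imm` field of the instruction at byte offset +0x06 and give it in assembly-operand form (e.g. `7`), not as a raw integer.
+0x06: 97 77 ⇒ word 0x7797 (little)
  opcode bits[15:10]=0x1d: sbi/RI
  [9:8] rd=3 = $3
  [7:0] imm=151 = 151

151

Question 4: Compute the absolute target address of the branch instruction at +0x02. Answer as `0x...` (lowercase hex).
0x227e

@+02  little-endian(04 64) = 0x6404
  op=0x6404>>10=0x19 ⇒ bne (J)
  imm@[9:0]=0x4 ⇒ 4
  target = base 0x2276 + off 0x02 + 2 + imm 4 = 0x227e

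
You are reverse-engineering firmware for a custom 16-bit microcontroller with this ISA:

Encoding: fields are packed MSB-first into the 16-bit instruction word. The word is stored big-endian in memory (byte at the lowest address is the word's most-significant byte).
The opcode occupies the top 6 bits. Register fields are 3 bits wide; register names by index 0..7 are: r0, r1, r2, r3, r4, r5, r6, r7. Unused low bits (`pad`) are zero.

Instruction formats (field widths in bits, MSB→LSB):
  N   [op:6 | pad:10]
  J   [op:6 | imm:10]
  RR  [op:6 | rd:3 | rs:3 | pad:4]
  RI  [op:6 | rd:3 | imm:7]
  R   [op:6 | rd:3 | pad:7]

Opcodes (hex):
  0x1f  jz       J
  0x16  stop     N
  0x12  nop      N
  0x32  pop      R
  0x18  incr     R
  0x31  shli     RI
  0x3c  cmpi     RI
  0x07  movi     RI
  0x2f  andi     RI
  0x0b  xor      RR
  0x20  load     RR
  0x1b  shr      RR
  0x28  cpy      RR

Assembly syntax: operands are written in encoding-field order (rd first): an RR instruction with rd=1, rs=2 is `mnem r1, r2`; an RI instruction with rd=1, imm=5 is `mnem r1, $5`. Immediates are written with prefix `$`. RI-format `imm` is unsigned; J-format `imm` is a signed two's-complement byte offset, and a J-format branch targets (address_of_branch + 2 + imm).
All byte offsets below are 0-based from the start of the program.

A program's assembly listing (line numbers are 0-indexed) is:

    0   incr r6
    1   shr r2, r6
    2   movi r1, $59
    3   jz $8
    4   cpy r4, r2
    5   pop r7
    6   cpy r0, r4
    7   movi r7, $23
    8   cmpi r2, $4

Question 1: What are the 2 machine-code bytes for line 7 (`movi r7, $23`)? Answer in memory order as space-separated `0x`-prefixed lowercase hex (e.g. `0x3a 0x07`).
0x1f 0x97

L7: movi op=0x7:6|rd=7:3|imm=23:7 ⇒ 0x1f97 ⇒ big 1f 97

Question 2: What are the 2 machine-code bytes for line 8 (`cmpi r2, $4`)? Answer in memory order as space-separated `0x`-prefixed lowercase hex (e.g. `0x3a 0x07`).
0xf1 0x04

L8: cmpi op=0x3c:6|rd=2:3|imm=4:7 ⇒ 0xf104 ⇒ big f1 04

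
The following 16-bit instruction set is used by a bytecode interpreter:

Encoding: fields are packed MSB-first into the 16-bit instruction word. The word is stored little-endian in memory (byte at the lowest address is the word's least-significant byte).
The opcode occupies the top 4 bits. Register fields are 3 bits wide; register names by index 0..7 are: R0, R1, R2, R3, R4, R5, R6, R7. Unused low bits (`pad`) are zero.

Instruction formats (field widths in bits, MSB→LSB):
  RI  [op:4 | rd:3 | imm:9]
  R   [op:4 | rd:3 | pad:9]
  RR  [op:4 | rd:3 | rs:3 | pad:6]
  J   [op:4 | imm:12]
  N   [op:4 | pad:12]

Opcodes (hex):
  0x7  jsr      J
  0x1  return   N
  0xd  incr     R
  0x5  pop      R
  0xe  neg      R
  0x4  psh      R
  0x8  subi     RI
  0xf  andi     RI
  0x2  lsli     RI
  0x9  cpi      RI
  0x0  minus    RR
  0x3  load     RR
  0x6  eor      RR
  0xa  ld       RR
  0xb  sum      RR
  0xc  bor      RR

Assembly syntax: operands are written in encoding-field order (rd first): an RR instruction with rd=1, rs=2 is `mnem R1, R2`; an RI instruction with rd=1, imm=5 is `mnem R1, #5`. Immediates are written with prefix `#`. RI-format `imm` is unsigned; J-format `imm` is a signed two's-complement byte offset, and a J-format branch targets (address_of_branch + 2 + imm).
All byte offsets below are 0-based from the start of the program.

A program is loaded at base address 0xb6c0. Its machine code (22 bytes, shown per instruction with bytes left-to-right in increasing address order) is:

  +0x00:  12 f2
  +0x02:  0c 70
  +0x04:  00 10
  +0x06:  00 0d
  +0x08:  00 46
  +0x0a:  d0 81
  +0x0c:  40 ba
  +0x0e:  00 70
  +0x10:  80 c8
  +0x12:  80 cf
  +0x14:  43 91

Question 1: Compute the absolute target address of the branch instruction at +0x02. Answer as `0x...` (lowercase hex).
+0x02: 0c 70 ⇒ word 0x700c (little)
  top 4b → 0x7 → jsr [J]
  imm@[11:0]=0xc ⇒ #12
  target = base 0xb6c0 + off 0x02 + 2 + imm 12 = 0xb6d0

0xb6d0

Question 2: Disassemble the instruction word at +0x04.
off 0x04: read 00 10 as little → 0x1000
  opcode bits[15:12]=0x1: return/N

return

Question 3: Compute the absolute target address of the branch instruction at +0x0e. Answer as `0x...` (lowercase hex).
@+0e  little-endian(00 70) = 0x7000
  op=0x7000>>12=0x7 ⇒ jsr (J)
  imm: (w>>0)&0xfff=0x0 → #0
  target = base 0xb6c0 + off 0x0e + 2 + imm 0 = 0xb6d0

0xb6d0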